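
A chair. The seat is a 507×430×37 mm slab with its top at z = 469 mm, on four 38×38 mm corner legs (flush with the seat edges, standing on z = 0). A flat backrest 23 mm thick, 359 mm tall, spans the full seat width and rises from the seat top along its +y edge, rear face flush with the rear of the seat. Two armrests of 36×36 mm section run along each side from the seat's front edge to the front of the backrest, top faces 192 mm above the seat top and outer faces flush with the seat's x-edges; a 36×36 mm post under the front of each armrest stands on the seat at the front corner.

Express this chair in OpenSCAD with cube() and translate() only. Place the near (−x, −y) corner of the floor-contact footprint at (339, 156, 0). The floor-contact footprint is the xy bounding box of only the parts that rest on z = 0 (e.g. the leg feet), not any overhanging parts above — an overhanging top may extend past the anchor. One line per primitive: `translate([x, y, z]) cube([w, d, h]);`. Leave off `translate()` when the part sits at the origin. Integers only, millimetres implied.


translate([339, 156, 432]) cube([507, 430, 37]);
translate([339, 156, 0]) cube([38, 38, 432]);
translate([808, 156, 0]) cube([38, 38, 432]);
translate([339, 548, 0]) cube([38, 38, 432]);
translate([808, 548, 0]) cube([38, 38, 432]);
translate([339, 563, 469]) cube([507, 23, 359]);
translate([339, 156, 625]) cube([36, 407, 36]);
translate([810, 156, 625]) cube([36, 407, 36]);
translate([339, 156, 469]) cube([36, 36, 156]);
translate([810, 156, 469]) cube([36, 36, 156]);


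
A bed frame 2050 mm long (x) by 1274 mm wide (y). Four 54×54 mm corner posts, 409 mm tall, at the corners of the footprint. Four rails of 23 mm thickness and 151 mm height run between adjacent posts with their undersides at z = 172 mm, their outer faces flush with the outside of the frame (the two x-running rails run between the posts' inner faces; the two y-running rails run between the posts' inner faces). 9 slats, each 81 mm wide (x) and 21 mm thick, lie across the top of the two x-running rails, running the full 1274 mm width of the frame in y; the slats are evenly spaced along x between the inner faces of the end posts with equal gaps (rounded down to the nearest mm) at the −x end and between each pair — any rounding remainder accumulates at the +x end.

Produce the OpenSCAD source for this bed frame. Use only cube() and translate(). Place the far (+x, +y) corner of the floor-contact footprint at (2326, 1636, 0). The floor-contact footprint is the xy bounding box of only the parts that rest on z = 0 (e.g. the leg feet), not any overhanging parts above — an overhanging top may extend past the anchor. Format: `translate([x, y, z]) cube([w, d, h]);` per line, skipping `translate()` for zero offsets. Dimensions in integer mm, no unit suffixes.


translate([276, 362, 0]) cube([54, 54, 409]);
translate([276, 1582, 0]) cube([54, 54, 409]);
translate([2272, 362, 0]) cube([54, 54, 409]);
translate([2272, 1582, 0]) cube([54, 54, 409]);
translate([330, 362, 172]) cube([1942, 23, 151]);
translate([330, 1613, 172]) cube([1942, 23, 151]);
translate([276, 416, 172]) cube([23, 1166, 151]);
translate([2303, 416, 172]) cube([23, 1166, 151]);
translate([451, 362, 323]) cube([81, 1274, 21]);
translate([653, 362, 323]) cube([81, 1274, 21]);
translate([855, 362, 323]) cube([81, 1274, 21]);
translate([1057, 362, 323]) cube([81, 1274, 21]);
translate([1259, 362, 323]) cube([81, 1274, 21]);
translate([1461, 362, 323]) cube([81, 1274, 21]);
translate([1663, 362, 323]) cube([81, 1274, 21]);
translate([1865, 362, 323]) cube([81, 1274, 21]);
translate([2067, 362, 323]) cube([81, 1274, 21]);


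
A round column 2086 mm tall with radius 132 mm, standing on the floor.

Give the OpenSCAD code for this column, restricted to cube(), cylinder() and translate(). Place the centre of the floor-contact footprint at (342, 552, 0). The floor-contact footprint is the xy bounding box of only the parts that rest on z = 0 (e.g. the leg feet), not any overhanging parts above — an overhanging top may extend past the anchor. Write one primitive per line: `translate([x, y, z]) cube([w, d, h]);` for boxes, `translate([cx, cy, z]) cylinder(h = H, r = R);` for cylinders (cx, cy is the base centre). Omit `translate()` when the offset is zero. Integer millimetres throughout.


translate([342, 552, 0]) cylinder(h = 2086, r = 132);


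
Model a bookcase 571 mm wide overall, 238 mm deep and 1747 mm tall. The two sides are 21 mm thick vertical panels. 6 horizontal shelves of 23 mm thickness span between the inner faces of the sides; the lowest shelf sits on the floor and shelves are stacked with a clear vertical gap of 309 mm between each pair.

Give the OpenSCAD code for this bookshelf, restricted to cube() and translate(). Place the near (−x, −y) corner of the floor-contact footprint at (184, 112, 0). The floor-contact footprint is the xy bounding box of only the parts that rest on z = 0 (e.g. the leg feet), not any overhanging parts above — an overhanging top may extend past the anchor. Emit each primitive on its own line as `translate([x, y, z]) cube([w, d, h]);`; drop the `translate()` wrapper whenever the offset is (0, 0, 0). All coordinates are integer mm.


translate([184, 112, 0]) cube([21, 238, 1747]);
translate([734, 112, 0]) cube([21, 238, 1747]);
translate([205, 112, 0]) cube([529, 238, 23]);
translate([205, 112, 332]) cube([529, 238, 23]);
translate([205, 112, 664]) cube([529, 238, 23]);
translate([205, 112, 996]) cube([529, 238, 23]);
translate([205, 112, 1328]) cube([529, 238, 23]);
translate([205, 112, 1660]) cube([529, 238, 23]);


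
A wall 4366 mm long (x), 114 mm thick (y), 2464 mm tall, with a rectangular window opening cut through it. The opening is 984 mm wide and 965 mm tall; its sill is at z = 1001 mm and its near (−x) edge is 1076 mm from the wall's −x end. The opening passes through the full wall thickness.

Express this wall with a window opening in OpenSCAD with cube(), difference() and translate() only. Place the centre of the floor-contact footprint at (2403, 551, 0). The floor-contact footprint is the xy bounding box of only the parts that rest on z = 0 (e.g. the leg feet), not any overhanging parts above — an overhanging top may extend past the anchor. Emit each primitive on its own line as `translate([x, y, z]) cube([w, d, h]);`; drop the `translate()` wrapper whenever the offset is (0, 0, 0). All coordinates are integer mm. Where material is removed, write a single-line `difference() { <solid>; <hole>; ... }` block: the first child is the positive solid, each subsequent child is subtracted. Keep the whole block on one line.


difference() { translate([220, 494, 0]) cube([4366, 114, 2464]); translate([1296, 494, 1001]) cube([984, 114, 965]); }


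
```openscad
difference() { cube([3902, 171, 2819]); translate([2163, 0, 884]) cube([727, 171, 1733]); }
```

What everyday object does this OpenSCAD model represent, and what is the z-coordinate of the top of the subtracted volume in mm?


A wall with a window opening. The window head height is 2617 mm.

A wall with a rectangular opening subtracted — a window. Sill at z = 884, opening 1733 mm tall, so the head is at 884 + 1733 = 2617 mm.


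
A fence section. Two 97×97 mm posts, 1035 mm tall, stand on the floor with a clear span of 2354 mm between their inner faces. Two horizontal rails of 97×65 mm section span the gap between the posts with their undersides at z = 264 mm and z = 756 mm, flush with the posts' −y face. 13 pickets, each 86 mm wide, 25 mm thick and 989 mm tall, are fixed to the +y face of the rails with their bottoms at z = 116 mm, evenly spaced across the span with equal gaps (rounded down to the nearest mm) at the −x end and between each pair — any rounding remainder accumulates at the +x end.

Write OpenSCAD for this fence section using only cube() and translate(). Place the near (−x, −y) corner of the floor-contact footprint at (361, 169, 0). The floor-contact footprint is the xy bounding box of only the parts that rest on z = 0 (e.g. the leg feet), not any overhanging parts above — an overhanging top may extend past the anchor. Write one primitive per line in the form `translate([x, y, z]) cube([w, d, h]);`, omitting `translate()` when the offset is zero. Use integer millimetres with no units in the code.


translate([361, 169, 0]) cube([97, 97, 1035]);
translate([2812, 169, 0]) cube([97, 97, 1035]);
translate([458, 169, 264]) cube([2354, 97, 65]);
translate([458, 169, 756]) cube([2354, 97, 65]);
translate([546, 266, 116]) cube([86, 25, 989]);
translate([720, 266, 116]) cube([86, 25, 989]);
translate([894, 266, 116]) cube([86, 25, 989]);
translate([1068, 266, 116]) cube([86, 25, 989]);
translate([1242, 266, 116]) cube([86, 25, 989]);
translate([1416, 266, 116]) cube([86, 25, 989]);
translate([1590, 266, 116]) cube([86, 25, 989]);
translate([1764, 266, 116]) cube([86, 25, 989]);
translate([1938, 266, 116]) cube([86, 25, 989]);
translate([2112, 266, 116]) cube([86, 25, 989]);
translate([2286, 266, 116]) cube([86, 25, 989]);
translate([2460, 266, 116]) cube([86, 25, 989]);
translate([2634, 266, 116]) cube([86, 25, 989]);


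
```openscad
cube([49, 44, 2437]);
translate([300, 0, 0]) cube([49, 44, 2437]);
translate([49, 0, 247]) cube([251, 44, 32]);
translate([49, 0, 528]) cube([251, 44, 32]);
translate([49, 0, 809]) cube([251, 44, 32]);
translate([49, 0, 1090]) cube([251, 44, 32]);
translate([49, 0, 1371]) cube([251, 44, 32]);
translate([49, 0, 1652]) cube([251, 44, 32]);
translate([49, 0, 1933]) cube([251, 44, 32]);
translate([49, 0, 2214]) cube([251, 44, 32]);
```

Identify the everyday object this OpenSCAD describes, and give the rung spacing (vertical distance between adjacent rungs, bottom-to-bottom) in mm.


A ladder. The rung spacing is 281 mm.

Two tall 49×44 posts with 8 short bars between them — a ladder. Adjacent rungs sit at z = 247 and z = 528, so the spacing is 528 − 247 = 281 mm.


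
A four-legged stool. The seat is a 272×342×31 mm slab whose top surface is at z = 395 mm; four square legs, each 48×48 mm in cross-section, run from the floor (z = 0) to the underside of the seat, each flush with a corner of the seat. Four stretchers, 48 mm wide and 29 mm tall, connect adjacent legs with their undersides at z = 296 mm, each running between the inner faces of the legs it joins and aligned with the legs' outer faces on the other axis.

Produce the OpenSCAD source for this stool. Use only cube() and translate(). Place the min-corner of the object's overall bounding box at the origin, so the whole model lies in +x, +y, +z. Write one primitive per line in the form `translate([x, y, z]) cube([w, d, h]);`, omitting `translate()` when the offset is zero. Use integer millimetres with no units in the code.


translate([0, 0, 364]) cube([272, 342, 31]);
cube([48, 48, 364]);
translate([224, 0, 0]) cube([48, 48, 364]);
translate([0, 294, 0]) cube([48, 48, 364]);
translate([224, 294, 0]) cube([48, 48, 364]);
translate([48, 0, 296]) cube([176, 48, 29]);
translate([48, 294, 296]) cube([176, 48, 29]);
translate([0, 48, 296]) cube([48, 246, 29]);
translate([224, 48, 296]) cube([48, 246, 29]);


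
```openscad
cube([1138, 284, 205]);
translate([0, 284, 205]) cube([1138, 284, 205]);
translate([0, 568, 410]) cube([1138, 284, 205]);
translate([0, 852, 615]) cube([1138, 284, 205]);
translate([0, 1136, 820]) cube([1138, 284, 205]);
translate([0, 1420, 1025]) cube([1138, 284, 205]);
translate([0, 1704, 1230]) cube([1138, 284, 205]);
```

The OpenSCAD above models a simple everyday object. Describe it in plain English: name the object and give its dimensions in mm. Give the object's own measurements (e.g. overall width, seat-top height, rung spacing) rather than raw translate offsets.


A straight staircase of 7 solid steps. Each step is 1138 mm wide (x), 284 mm deep (y, the going) and 205 mm tall (the rise). The first step rests on the floor; each subsequent step sits one going further in +y and one rise higher in +z, directly behind and above the previous step with no overlap.


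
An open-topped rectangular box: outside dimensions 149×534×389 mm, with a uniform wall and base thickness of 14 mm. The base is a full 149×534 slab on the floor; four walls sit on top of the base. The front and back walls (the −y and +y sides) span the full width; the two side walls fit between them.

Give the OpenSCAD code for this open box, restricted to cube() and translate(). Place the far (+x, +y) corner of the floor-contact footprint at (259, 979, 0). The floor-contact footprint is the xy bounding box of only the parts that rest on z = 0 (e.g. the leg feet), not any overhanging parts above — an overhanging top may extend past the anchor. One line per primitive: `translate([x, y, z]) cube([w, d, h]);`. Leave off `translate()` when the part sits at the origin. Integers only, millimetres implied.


translate([110, 445, 0]) cube([149, 534, 14]);
translate([110, 445, 14]) cube([149, 14, 375]);
translate([110, 965, 14]) cube([149, 14, 375]);
translate([110, 459, 14]) cube([14, 506, 375]);
translate([245, 459, 14]) cube([14, 506, 375]);


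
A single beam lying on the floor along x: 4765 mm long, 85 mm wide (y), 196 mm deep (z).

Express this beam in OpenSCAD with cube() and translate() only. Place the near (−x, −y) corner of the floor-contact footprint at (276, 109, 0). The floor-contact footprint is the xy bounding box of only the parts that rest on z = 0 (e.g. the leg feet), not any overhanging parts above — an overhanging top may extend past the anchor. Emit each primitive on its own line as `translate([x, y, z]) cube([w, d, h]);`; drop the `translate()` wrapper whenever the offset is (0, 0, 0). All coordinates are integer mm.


translate([276, 109, 0]) cube([4765, 85, 196]);


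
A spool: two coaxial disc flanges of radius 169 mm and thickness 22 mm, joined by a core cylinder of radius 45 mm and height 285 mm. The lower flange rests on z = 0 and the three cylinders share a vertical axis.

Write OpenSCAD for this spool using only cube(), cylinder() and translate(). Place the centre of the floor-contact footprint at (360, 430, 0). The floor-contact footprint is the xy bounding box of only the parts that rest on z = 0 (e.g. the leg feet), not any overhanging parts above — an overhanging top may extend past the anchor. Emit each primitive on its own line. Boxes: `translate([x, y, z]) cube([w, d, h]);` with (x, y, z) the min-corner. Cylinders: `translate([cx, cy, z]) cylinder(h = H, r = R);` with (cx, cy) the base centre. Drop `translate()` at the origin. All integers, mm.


translate([360, 430, 0]) cylinder(h = 22, r = 169);
translate([360, 430, 22]) cylinder(h = 285, r = 45);
translate([360, 430, 307]) cylinder(h = 22, r = 169);


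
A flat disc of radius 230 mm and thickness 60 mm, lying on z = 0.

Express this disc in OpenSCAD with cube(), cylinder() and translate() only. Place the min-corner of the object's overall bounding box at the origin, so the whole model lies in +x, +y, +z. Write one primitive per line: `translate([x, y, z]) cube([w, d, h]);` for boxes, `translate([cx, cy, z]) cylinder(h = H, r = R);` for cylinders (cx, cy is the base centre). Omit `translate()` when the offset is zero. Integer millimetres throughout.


translate([230, 230, 0]) cylinder(h = 60, r = 230);


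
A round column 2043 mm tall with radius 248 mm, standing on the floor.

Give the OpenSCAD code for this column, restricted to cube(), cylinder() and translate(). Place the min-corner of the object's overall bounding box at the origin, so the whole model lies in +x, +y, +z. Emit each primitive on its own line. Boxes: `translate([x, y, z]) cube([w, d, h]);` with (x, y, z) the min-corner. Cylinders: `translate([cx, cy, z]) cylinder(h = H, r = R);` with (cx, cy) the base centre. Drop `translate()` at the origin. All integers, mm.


translate([248, 248, 0]) cylinder(h = 2043, r = 248);


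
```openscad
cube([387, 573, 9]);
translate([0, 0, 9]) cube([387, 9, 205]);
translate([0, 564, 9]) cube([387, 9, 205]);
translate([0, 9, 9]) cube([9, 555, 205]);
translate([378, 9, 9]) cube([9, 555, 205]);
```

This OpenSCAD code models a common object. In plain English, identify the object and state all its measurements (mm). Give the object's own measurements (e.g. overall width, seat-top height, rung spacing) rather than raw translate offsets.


An open-topped rectangular box: outside dimensions 387×573×214 mm, with a uniform wall and base thickness of 9 mm. The base is a full 387×573 slab on the floor; four walls sit on top of the base. The front and back walls (the −y and +y sides) span the full width; the two side walls fit between them.


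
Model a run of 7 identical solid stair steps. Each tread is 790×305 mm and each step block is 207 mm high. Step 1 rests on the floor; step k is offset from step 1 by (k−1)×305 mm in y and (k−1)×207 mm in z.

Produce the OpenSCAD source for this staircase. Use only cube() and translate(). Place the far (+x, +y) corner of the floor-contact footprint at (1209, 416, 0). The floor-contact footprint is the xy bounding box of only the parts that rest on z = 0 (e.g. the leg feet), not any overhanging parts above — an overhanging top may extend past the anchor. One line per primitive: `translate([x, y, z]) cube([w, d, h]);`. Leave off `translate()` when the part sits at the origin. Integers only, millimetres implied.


translate([419, 111, 0]) cube([790, 305, 207]);
translate([419, 416, 207]) cube([790, 305, 207]);
translate([419, 721, 414]) cube([790, 305, 207]);
translate([419, 1026, 621]) cube([790, 305, 207]);
translate([419, 1331, 828]) cube([790, 305, 207]);
translate([419, 1636, 1035]) cube([790, 305, 207]);
translate([419, 1941, 1242]) cube([790, 305, 207]);


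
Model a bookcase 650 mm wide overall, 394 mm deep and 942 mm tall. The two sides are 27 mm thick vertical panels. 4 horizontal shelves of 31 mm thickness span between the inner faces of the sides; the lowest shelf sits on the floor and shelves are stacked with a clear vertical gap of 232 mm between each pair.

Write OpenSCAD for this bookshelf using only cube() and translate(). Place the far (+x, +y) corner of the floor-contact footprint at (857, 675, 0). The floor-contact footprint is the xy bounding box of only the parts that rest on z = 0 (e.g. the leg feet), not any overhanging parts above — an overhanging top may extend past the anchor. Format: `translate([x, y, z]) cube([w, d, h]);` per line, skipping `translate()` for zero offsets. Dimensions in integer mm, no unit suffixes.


translate([207, 281, 0]) cube([27, 394, 942]);
translate([830, 281, 0]) cube([27, 394, 942]);
translate([234, 281, 0]) cube([596, 394, 31]);
translate([234, 281, 263]) cube([596, 394, 31]);
translate([234, 281, 526]) cube([596, 394, 31]);
translate([234, 281, 789]) cube([596, 394, 31]);


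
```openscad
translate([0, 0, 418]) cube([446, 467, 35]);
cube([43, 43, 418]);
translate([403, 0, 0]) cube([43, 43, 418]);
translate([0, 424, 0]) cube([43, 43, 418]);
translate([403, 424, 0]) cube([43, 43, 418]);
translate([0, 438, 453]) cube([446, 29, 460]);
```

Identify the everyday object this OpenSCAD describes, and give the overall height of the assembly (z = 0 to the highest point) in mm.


A chair. The overall height is 913 mm.

A slab on four corner posts with a tall panel at the back — a chair. The seat slab sits at z = 418 with thickness 35, and the 460 mm backrest starts at the seat top, so the overall height is 418 + 35 + 460 = 913 mm.


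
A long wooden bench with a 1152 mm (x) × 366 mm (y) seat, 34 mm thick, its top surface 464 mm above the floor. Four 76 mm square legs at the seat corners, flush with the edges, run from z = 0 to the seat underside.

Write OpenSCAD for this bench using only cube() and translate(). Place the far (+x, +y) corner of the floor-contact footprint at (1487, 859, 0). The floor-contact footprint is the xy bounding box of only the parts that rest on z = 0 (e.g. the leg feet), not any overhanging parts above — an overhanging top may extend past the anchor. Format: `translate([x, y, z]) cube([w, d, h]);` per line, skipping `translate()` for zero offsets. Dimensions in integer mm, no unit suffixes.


// leg_h = 464 − 34 = 430
translate([335, 493, 430]) cube([1152, 366, 34]);
translate([335, 493, 0]) cube([76, 76, 430]);
translate([335, 783, 0]) cube([76, 76, 430]);
translate([1411, 493, 0]) cube([76, 76, 430]);
translate([1411, 783, 0]) cube([76, 76, 430]);


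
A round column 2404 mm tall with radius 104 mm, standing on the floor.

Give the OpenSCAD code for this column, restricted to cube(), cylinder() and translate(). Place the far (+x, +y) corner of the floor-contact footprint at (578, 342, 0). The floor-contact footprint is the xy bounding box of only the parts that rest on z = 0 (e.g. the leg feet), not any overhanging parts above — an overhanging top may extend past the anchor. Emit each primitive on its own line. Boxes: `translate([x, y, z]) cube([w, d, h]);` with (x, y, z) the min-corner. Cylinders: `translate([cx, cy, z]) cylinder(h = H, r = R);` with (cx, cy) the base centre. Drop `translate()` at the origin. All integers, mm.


translate([474, 238, 0]) cylinder(h = 2404, r = 104);


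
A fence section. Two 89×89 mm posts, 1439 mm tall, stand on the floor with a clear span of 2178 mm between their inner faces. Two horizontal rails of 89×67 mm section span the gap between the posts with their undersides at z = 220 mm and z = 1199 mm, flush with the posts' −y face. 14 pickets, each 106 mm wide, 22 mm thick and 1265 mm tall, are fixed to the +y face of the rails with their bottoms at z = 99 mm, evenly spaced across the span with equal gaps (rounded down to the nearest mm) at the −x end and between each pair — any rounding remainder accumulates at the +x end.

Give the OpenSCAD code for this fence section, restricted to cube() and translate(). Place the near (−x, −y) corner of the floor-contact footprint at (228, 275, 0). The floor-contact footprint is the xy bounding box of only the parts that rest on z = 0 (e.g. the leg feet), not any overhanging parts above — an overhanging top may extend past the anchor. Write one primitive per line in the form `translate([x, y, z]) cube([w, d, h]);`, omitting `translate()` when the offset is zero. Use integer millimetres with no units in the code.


translate([228, 275, 0]) cube([89, 89, 1439]);
translate([2495, 275, 0]) cube([89, 89, 1439]);
translate([317, 275, 220]) cube([2178, 89, 67]);
translate([317, 275, 1199]) cube([2178, 89, 67]);
translate([363, 364, 99]) cube([106, 22, 1265]);
translate([515, 364, 99]) cube([106, 22, 1265]);
translate([667, 364, 99]) cube([106, 22, 1265]);
translate([819, 364, 99]) cube([106, 22, 1265]);
translate([971, 364, 99]) cube([106, 22, 1265]);
translate([1123, 364, 99]) cube([106, 22, 1265]);
translate([1275, 364, 99]) cube([106, 22, 1265]);
translate([1427, 364, 99]) cube([106, 22, 1265]);
translate([1579, 364, 99]) cube([106, 22, 1265]);
translate([1731, 364, 99]) cube([106, 22, 1265]);
translate([1883, 364, 99]) cube([106, 22, 1265]);
translate([2035, 364, 99]) cube([106, 22, 1265]);
translate([2187, 364, 99]) cube([106, 22, 1265]);
translate([2339, 364, 99]) cube([106, 22, 1265]);


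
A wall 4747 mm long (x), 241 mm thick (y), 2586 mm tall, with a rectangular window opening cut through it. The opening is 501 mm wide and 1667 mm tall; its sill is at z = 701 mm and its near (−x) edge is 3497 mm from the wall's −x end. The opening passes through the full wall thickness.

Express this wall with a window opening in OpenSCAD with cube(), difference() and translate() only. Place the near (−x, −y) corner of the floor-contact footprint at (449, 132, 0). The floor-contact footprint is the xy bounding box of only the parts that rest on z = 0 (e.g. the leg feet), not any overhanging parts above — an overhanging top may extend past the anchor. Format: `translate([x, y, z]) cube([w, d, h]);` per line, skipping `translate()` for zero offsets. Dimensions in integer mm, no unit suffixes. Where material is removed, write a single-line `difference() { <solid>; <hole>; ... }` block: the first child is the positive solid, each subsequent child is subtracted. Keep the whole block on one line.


difference() { translate([449, 132, 0]) cube([4747, 241, 2586]); translate([3946, 132, 701]) cube([501, 241, 1667]); }


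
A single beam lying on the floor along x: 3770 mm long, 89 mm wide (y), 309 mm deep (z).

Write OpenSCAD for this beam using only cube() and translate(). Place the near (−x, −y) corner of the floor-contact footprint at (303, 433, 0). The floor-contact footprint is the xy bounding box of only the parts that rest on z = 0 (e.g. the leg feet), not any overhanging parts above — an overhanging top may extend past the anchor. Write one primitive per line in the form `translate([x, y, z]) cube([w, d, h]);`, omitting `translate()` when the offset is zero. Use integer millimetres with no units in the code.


translate([303, 433, 0]) cube([3770, 89, 309]);


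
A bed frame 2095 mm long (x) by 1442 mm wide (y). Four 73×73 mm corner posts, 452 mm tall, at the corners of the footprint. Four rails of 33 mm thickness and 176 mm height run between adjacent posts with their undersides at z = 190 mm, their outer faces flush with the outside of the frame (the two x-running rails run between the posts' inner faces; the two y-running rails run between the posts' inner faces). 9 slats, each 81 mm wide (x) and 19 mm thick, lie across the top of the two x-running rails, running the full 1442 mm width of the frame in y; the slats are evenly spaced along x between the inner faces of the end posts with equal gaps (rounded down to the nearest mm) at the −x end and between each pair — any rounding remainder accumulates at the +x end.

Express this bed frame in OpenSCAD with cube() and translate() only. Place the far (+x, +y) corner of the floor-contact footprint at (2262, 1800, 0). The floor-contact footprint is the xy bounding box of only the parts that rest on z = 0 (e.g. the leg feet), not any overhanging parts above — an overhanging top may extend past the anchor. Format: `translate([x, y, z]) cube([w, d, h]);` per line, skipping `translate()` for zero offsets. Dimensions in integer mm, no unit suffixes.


translate([167, 358, 0]) cube([73, 73, 452]);
translate([167, 1727, 0]) cube([73, 73, 452]);
translate([2189, 358, 0]) cube([73, 73, 452]);
translate([2189, 1727, 0]) cube([73, 73, 452]);
translate([240, 358, 190]) cube([1949, 33, 176]);
translate([240, 1767, 190]) cube([1949, 33, 176]);
translate([167, 431, 190]) cube([33, 1296, 176]);
translate([2229, 431, 190]) cube([33, 1296, 176]);
translate([362, 358, 366]) cube([81, 1442, 19]);
translate([565, 358, 366]) cube([81, 1442, 19]);
translate([768, 358, 366]) cube([81, 1442, 19]);
translate([971, 358, 366]) cube([81, 1442, 19]);
translate([1174, 358, 366]) cube([81, 1442, 19]);
translate([1377, 358, 366]) cube([81, 1442, 19]);
translate([1580, 358, 366]) cube([81, 1442, 19]);
translate([1783, 358, 366]) cube([81, 1442, 19]);
translate([1986, 358, 366]) cube([81, 1442, 19]);


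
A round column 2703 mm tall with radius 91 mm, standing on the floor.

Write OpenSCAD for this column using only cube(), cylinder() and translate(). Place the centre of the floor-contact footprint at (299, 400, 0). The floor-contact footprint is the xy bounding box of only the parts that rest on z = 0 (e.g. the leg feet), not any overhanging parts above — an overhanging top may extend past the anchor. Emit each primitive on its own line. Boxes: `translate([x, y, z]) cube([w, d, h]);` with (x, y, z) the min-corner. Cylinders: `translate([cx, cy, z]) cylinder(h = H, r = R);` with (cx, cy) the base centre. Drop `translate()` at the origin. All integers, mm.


translate([299, 400, 0]) cylinder(h = 2703, r = 91);


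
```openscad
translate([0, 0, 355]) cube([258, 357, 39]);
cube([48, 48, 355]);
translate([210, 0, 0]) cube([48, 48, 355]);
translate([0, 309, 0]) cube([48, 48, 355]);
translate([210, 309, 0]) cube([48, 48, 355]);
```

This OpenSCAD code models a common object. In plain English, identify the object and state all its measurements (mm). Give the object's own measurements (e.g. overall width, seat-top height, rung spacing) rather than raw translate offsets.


A four-legged stool. The seat is a 258×357×39 mm slab whose top surface is at z = 394 mm; four square legs, each 48×48 mm in cross-section, run from the floor (z = 0) to the underside of the seat, each flush with a corner of the seat.


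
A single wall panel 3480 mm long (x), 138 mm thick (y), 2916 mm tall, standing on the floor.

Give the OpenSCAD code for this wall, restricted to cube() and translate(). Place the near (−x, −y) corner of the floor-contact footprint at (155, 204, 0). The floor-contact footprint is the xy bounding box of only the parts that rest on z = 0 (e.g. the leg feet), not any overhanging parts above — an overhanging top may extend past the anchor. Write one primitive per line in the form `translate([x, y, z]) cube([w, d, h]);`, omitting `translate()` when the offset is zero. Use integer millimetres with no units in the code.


translate([155, 204, 0]) cube([3480, 138, 2916]);


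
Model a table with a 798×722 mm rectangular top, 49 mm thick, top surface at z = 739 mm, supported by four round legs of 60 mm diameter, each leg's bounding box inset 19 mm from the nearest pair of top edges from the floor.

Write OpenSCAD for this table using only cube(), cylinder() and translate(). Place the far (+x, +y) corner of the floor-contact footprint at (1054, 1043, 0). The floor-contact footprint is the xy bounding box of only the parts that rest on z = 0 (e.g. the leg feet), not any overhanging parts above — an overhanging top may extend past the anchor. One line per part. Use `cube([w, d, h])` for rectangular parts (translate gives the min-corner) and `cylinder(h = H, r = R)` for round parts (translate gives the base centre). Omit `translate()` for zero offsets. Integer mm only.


// leg_h = 739 - 49 = 690
translate([275, 340, 690]) cube([798, 722, 49]);
translate([324, 389, 0]) cylinder(h = 690, r = 30);
translate([1024, 389, 0]) cylinder(h = 690, r = 30);
translate([324, 1013, 0]) cylinder(h = 690, r = 30);
translate([1024, 1013, 0]) cylinder(h = 690, r = 30);


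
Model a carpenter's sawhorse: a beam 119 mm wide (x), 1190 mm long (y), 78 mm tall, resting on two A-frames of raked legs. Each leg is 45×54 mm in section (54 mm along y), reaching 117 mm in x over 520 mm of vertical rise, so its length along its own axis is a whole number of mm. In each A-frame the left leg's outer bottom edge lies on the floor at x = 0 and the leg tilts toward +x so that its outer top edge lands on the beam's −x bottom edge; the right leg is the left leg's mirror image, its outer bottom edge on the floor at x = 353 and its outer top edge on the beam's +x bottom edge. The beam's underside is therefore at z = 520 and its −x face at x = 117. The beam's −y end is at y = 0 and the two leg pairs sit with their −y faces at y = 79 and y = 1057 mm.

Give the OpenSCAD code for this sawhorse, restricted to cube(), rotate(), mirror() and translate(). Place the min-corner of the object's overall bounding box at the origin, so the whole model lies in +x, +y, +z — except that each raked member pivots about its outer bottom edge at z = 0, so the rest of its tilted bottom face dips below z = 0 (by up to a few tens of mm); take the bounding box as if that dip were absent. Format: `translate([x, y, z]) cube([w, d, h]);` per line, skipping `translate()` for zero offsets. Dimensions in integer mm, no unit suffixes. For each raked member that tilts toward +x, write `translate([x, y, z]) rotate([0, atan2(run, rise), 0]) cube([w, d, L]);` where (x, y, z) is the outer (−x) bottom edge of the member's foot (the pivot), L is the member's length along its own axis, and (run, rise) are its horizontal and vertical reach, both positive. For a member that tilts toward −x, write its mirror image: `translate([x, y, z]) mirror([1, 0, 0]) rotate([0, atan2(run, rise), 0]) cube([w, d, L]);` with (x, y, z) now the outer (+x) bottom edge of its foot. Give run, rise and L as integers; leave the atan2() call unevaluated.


// leg length = √(117² + 520²) = 533
// right-leg outer foot x = 2·117 + 119 = 353
// beam min-corner = (117, 0, 520)
translate([117, 0, 520]) cube([119, 1190, 78]);
translate([0, 79, 0]) rotate([0, atan2(117, 520), 0]) cube([45, 54, 533]);
translate([353, 79, 0]) mirror([1, 0, 0]) rotate([0, atan2(117, 520), 0]) cube([45, 54, 533]);
translate([0, 1057, 0]) rotate([0, atan2(117, 520), 0]) cube([45, 54, 533]);
translate([353, 1057, 0]) mirror([1, 0, 0]) rotate([0, atan2(117, 520), 0]) cube([45, 54, 533]);


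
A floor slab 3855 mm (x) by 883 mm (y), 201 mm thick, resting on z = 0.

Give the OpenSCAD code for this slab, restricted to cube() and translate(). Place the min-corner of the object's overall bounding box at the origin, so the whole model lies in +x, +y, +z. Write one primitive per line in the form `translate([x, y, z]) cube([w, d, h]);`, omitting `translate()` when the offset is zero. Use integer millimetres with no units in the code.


cube([3855, 883, 201]);


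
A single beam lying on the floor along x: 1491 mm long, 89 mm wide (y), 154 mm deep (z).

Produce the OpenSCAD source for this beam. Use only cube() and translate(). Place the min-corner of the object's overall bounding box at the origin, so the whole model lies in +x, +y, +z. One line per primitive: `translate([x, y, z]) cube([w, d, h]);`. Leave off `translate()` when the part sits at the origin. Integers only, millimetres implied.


cube([1491, 89, 154]);


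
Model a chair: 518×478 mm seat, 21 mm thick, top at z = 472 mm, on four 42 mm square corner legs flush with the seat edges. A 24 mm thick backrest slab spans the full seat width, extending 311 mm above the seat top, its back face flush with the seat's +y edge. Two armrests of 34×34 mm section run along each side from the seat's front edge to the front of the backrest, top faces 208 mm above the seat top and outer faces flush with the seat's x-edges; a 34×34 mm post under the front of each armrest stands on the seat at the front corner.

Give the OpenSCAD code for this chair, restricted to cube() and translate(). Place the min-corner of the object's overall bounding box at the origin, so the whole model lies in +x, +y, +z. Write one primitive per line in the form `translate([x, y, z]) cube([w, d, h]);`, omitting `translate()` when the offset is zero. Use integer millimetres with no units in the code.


// leg_h = 472 - 21 = 451
// arm post h = 208 - 34 = 174
translate([0, 0, 451]) cube([518, 478, 21]);
cube([42, 42, 451]);
translate([476, 0, 0]) cube([42, 42, 451]);
translate([0, 436, 0]) cube([42, 42, 451]);
translate([476, 436, 0]) cube([42, 42, 451]);
translate([0, 454, 472]) cube([518, 24, 311]);
translate([0, 0, 646]) cube([34, 454, 34]);
translate([484, 0, 646]) cube([34, 454, 34]);
translate([0, 0, 472]) cube([34, 34, 174]);
translate([484, 0, 472]) cube([34, 34, 174]);


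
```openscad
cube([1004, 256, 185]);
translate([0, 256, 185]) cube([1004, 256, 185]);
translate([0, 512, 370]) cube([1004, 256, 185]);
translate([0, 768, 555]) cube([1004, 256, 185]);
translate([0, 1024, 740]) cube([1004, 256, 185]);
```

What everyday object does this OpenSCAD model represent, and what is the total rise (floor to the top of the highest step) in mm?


A staircase. The total rise is 925 mm.

5 identical blocks, each offset up and back from the previous — a staircase. Each step is 185 mm tall and there are 5 of them, so the total rise is 5 × 185 = 925 mm.


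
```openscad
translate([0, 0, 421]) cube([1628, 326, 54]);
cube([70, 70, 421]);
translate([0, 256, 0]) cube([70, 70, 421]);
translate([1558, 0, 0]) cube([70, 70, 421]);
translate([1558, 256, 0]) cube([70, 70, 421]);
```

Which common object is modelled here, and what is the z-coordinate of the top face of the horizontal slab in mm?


A bench. The seat-top height is 475 mm.

A long slab on four corner posts — a bench. The slab sits at z = 421 with thickness 54, so the top is 421 + 54 = 475 mm.


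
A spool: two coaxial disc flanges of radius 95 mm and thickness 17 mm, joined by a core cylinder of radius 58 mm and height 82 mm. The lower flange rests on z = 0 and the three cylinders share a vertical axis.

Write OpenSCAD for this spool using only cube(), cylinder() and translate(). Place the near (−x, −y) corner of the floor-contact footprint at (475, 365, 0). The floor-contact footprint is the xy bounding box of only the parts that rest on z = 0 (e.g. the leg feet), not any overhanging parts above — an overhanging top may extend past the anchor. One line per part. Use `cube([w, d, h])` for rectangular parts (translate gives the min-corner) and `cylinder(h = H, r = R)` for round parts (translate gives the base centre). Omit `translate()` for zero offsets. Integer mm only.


translate([570, 460, 0]) cylinder(h = 17, r = 95);
translate([570, 460, 17]) cylinder(h = 82, r = 58);
translate([570, 460, 99]) cylinder(h = 17, r = 95);


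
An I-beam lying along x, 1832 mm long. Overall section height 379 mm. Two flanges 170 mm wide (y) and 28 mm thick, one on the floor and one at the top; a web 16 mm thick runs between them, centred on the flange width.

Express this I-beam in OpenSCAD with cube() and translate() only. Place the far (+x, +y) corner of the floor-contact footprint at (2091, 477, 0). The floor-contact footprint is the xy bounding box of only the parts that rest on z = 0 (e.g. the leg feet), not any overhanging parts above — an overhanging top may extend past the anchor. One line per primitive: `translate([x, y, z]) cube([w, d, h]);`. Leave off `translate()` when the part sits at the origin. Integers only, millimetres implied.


translate([259, 307, 0]) cube([1832, 170, 28]);
translate([259, 384, 28]) cube([1832, 16, 323]);
translate([259, 307, 351]) cube([1832, 170, 28]);


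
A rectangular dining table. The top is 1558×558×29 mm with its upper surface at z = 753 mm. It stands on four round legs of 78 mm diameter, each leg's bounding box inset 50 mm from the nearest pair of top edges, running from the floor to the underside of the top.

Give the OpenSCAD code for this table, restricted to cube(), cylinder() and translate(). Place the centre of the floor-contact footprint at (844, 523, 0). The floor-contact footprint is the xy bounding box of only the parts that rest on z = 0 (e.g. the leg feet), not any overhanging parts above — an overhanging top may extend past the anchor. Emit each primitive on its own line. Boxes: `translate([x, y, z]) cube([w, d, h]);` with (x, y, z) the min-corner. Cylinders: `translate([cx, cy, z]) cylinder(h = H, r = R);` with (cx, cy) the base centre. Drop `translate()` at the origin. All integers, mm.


// leg_h = 753 - 29 = 724
translate([65, 244, 724]) cube([1558, 558, 29]);
translate([154, 333, 0]) cylinder(h = 724, r = 39);
translate([1534, 333, 0]) cylinder(h = 724, r = 39);
translate([154, 713, 0]) cylinder(h = 724, r = 39);
translate([1534, 713, 0]) cylinder(h = 724, r = 39);


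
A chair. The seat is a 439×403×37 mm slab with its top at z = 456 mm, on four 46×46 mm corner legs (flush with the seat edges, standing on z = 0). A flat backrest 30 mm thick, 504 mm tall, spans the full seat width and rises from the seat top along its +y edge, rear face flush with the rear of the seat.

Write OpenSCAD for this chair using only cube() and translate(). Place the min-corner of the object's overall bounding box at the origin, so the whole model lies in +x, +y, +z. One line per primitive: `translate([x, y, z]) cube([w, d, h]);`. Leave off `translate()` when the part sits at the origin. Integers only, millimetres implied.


translate([0, 0, 419]) cube([439, 403, 37]);
cube([46, 46, 419]);
translate([393, 0, 0]) cube([46, 46, 419]);
translate([0, 357, 0]) cube([46, 46, 419]);
translate([393, 357, 0]) cube([46, 46, 419]);
translate([0, 373, 456]) cube([439, 30, 504]);


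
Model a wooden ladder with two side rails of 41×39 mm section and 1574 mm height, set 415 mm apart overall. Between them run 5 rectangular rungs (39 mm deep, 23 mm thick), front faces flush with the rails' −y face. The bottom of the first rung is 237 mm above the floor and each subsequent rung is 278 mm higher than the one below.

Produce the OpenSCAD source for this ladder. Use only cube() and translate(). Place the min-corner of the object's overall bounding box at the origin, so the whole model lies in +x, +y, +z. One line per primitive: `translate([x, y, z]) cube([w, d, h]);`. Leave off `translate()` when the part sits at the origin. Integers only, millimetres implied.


cube([41, 39, 1574]);
translate([374, 0, 0]) cube([41, 39, 1574]);
translate([41, 0, 237]) cube([333, 39, 23]);
translate([41, 0, 515]) cube([333, 39, 23]);
translate([41, 0, 793]) cube([333, 39, 23]);
translate([41, 0, 1071]) cube([333, 39, 23]);
translate([41, 0, 1349]) cube([333, 39, 23]);
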